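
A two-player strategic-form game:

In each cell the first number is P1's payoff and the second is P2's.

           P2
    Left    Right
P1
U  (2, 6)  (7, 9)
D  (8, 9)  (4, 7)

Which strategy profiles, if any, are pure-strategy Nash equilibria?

Check each profile: it is a Nash equilibrium iff no player can strictly gain by switching unilaterally.
(U, Left): P1 can switch to D (2 → 8). Not NE.
(U, Right): P1 gets 7, best alternative 4; P2 gets 9, best alternative 6. No profitable deviation — NE.
(D, Left): P1 gets 8, best alternative 2; P2 gets 9, best alternative 7. No profitable deviation — NE.
(D, Right): P1 can switch to U (4 → 7). Not NE.

(U, Right); (D, Left)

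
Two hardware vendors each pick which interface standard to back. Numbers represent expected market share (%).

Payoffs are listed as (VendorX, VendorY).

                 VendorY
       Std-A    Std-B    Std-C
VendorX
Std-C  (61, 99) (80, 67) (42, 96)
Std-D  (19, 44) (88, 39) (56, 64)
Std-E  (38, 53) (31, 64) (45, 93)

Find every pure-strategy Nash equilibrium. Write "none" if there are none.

Pure-strategy Nash equilibria: (Std-C, Std-A), (Std-D, Std-C)

Mark each player's best response to every combination of opponents' strategies; a profile where every player is best-responding is a pure Nash equilibrium.
VendorX against Std-A: payoffs 61, 19, 38 → best response Std-C.
VendorX against Std-B: payoffs 80, 88, 31 → best response Std-D.
VendorX against Std-C: payoffs 42, 56, 45 → best response Std-D.
VendorY against Std-C: payoffs 99, 67, 96 → best response Std-A.
VendorY against Std-D: payoffs 44, 39, 64 → best response Std-C.
VendorY against Std-E: payoffs 53, 64, 93 → best response Std-C.
Mutual best responses: (Std-C, Std-A); (Std-D, Std-C).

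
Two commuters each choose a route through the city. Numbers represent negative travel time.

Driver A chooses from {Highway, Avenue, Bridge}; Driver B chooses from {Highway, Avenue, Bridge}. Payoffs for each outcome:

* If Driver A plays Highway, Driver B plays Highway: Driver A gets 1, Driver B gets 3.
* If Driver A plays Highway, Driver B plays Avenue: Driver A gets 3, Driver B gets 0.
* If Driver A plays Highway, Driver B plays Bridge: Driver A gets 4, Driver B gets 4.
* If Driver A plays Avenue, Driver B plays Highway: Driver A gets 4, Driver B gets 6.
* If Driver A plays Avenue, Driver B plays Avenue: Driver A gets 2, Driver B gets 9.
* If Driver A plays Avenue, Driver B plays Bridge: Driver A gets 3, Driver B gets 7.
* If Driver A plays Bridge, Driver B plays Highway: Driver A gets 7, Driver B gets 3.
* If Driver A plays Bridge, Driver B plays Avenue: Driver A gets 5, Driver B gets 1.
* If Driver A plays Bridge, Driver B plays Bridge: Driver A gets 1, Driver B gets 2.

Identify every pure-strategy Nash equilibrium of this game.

Check each profile: it is a Nash equilibrium iff no player can strictly gain by switching unilaterally.
(Highway, Highway): Driver A can switch to Avenue (1 → 4). Not NE.
(Highway, Avenue): Driver A can switch to Bridge (3 → 5). Not NE.
(Highway, Bridge): Driver A gets 4, best alternative 3; Driver B gets 4, best alternative 3. No profitable deviation — NE.
(Avenue, Highway): Driver A can switch to Bridge (4 → 7). Not NE.
(Avenue, Avenue): Driver A can switch to Highway (2 → 3). Not NE.
(Avenue, Bridge): Driver A can switch to Highway (3 → 4). Not NE.
(Bridge, Highway): Driver A gets 7, best alternative 4; Driver B gets 3, best alternative 2. No profitable deviation — NE.
(Bridge, Avenue): Driver B can switch to Highway (1 → 3). Not NE.
(Bridge, Bridge): Driver A can switch to Highway (1 → 4). Not NE.

The pure Nash equilibria are (Highway, Bridge), (Bridge, Highway).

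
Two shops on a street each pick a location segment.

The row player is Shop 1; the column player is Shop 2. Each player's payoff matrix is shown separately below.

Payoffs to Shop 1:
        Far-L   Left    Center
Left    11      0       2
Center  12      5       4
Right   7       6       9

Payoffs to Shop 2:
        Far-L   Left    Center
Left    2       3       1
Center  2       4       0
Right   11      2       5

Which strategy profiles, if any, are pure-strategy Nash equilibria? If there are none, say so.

none

For each strategy profile, look for a profitable unilateral deviation.
(Left, Far-L): Shop 1 can switch to Center (11 → 12). Not NE.
(Left, Left): Shop 1 can switch to Center (0 → 5). Not NE.
(Left, Center): Shop 1 can switch to Center (2 → 4). Not NE.
(Center, Far-L): Shop 2 can switch to Left (2 → 4). Not NE.
(Center, Left): Shop 1 can switch to Right (5 → 6). Not NE.
(Center, Center): Shop 1 can switch to Right (4 → 9). Not NE.
(The remaining 3 profiles each have a profitable deviation by the same check.)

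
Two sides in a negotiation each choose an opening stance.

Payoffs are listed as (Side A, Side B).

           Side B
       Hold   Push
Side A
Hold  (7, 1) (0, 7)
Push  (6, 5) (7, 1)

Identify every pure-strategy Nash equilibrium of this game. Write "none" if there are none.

There is no pure-strategy Nash equilibrium.

(Hold, Hold): Side B can switch to Push (1 → 7). Not NE.
(Hold, Push): Side A can switch to Push (0 → 7). Not NE.
(Push, Hold): Side A can switch to Hold (6 → 7). Not NE.
(Push, Push): Side B can switch to Hold (1 → 5). Not NE.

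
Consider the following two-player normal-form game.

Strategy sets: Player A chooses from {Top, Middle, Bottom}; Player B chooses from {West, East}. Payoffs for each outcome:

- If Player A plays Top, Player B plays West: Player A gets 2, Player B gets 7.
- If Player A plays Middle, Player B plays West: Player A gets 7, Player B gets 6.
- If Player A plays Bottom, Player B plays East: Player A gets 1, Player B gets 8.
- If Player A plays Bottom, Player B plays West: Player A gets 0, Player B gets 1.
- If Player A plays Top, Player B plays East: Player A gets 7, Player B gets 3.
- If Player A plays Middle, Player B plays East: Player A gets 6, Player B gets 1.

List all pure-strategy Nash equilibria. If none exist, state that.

(Top, West): Player A can switch to Middle (2 → 7). Not NE.
(Top, East): Player B can switch to West (3 → 7). Not NE.
(Middle, West): Player A gets 7, best alternative 2; Player B gets 6, best alternative 1. No profitable deviation — NE.
(Middle, East): Player A can switch to Top (6 → 7). Not NE.
(Bottom, West): Player A can switch to Top (0 → 2). Not NE.
(Bottom, East): Player A can switch to Top (1 → 7). Not NE.

(Middle, West)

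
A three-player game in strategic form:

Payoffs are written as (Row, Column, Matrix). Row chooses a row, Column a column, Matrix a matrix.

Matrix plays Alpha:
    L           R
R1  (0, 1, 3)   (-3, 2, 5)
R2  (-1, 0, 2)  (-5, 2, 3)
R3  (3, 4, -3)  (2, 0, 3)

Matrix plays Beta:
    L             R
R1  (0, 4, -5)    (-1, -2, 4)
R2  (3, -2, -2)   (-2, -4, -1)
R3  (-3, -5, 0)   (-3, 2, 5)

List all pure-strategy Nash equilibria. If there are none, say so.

For each strategy profile, look for a profitable unilateral deviation.
(R1, L, Alpha): Row can switch to R3 (0 → 3). Not NE.
(R1, L, Beta): Row can switch to R2 (0 → 3). Not NE.
(R1, R, Alpha): Row can switch to R3 (-3 → 2). Not NE.
(R1, R, Beta): Column can switch to L (-2 → 4). Not NE.
(R2, L, Alpha): Row can switch to R1 (-1 → 0). Not NE.
(R2, L, Beta): Matrix can switch to Alpha (-2 → 2). Not NE.
(The remaining 6 profiles each have a profitable deviation by the same check.)

There is no pure-strategy Nash equilibrium.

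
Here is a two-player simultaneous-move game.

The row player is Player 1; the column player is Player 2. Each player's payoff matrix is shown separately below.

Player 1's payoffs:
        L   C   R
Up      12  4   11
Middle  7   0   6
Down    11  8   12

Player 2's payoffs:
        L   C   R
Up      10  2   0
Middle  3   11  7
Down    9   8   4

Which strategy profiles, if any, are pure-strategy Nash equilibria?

Pure NE: (Up, L)

(Up, L): Player 1 gets 12, best alternative 11; Player 2 gets 10, best alternative 2. No profitable deviation — NE.
(Up, C): Player 1 can switch to Down (4 → 8). Not NE.
(Up, R): Player 1 can switch to Down (11 → 12). Not NE.
(Middle, L): Player 1 can switch to Up (7 → 12). Not NE.
(Middle, C): Player 1 can switch to Up (0 → 4). Not NE.
(Middle, R): Player 1 can switch to Up (6 → 11). Not NE.
(Down, L): Player 1 can switch to Up (11 → 12). Not NE.
(Down, C): Player 2 can switch to L (8 → 9). Not NE.
(Down, R): Player 2 can switch to L (4 → 9). Not NE.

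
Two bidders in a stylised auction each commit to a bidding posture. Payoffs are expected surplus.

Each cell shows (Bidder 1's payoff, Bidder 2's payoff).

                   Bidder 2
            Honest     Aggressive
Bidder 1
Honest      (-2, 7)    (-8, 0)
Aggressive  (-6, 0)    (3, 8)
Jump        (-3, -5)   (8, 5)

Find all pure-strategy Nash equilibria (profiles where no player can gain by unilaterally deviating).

(Honest, Honest), (Jump, Aggressive)

(Honest, Honest): Bidder 1 gets -2, best alternative -3; Bidder 2 gets 7, best alternative 0. No profitable deviation — NE.
(Honest, Aggressive): Bidder 1 can switch to Aggressive (-8 → 3). Not NE.
(Aggressive, Honest): Bidder 1 can switch to Honest (-6 → -2). Not NE.
(Aggressive, Aggressive): Bidder 1 can switch to Jump (3 → 8). Not NE.
(Jump, Honest): Bidder 1 can switch to Honest (-3 → -2). Not NE.
(Jump, Aggressive): Bidder 1 gets 8, best alternative 3; Bidder 2 gets 5, best alternative -5. No profitable deviation — NE.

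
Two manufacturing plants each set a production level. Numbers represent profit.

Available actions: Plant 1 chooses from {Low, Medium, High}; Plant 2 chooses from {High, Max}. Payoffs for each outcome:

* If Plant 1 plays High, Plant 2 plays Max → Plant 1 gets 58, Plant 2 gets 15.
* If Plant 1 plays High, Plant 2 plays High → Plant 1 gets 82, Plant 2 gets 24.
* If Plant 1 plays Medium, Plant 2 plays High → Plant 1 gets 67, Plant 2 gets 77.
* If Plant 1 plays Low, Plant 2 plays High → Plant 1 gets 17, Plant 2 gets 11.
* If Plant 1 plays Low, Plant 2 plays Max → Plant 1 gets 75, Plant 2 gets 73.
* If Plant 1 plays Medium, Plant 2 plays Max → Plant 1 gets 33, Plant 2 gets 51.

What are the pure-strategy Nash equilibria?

For each player, find the best response to each opponent profile; mutual best responses are the pure NE.
Plant 1 against High: payoffs 17, 67, 82 → best response High.
Plant 1 against Max: payoffs 75, 33, 58 → best response Low.
Plant 2 against Low: payoffs 11, 73 → best response Max.
Plant 2 against Medium: payoffs 77, 51 → best response High.
Plant 2 against High: payoffs 24, 15 → best response High.
Mutual best responses: (Low, Max); (High, High).

The pure Nash equilibria are (Low, Max) and (High, High).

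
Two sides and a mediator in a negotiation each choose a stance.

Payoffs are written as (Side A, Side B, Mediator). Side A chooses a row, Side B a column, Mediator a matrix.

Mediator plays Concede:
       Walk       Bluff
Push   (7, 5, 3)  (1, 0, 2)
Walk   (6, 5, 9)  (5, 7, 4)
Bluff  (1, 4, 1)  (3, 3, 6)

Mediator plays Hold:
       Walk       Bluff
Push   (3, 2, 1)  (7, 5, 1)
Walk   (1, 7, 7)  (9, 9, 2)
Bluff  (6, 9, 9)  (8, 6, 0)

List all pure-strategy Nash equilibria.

Side A against (Walk, Concede): payoffs 7, 6, 1 → best response Push.
Side A against (Walk, Hold): payoffs 3, 1, 6 → best response Bluff.
Side A against (Bluff, Concede): payoffs 1, 5, 3 → best response Walk.
Side A against (Bluff, Hold): payoffs 7, 9, 8 → best response Walk.
Side B against (Push, Concede): payoffs 5, 0 → best response Walk.
Side B against (Push, Hold): payoffs 2, 5 → best response Bluff.
Side B against (Walk, Concede): payoffs 5, 7 → best response Bluff.
Side B against (Walk, Hold): payoffs 7, 9 → best response Bluff.
Side B against (Bluff, Concede): payoffs 4, 3 → best response Walk.
Side B against (Bluff, Hold): payoffs 9, 6 → best response Walk.
Mediator against (Push, Walk): payoffs 3, 1 → best response Concede.
Mediator against (Push, Bluff): payoffs 2, 1 → best response Concede.
Mediator against (Walk, Walk): payoffs 9, 7 → best response Concede.
Mediator against (Walk, Bluff): payoffs 4, 2 → best response Concede.
Mediator against (Bluff, Walk): payoffs 1, 9 → best response Hold.
Mediator against (Bluff, Bluff): payoffs 6, 0 → best response Concede.
Mutual best responses: (Push, Walk, Concede); (Walk, Bluff, Concede); (Bluff, Walk, Hold).

The pure Nash equilibria are (Push, Walk, Concede); (Walk, Bluff, Concede); (Bluff, Walk, Hold).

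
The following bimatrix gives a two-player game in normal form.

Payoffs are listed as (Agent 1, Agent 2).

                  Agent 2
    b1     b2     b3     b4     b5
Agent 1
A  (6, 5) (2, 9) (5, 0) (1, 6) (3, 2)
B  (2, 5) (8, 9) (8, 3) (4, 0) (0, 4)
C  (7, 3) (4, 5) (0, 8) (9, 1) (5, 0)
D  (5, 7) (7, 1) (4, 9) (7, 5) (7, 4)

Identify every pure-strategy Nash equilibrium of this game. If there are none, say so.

Pure NE: (B, b2)

Agent 1 against b1: payoffs 6, 2, 7, 5 → best response C.
Agent 1 against b2: payoffs 2, 8, 4, 7 → best response B.
Agent 1 against b3: payoffs 5, 8, 0, 4 → best response B.
Agent 1 against b4: payoffs 1, 4, 9, 7 → best response C.
Agent 1 against b5: payoffs 3, 0, 5, 7 → best response D.
Agent 2 against A: payoffs 5, 9, 0, 6, 2 → best response b2.
Agent 2 against B: payoffs 5, 9, 3, 0, 4 → best response b2.
Agent 2 against C: payoffs 3, 5, 8, 1, 0 → best response b3.
Agent 2 against D: payoffs 7, 1, 9, 5, 4 → best response b3.
Mutual best responses: (B, b2).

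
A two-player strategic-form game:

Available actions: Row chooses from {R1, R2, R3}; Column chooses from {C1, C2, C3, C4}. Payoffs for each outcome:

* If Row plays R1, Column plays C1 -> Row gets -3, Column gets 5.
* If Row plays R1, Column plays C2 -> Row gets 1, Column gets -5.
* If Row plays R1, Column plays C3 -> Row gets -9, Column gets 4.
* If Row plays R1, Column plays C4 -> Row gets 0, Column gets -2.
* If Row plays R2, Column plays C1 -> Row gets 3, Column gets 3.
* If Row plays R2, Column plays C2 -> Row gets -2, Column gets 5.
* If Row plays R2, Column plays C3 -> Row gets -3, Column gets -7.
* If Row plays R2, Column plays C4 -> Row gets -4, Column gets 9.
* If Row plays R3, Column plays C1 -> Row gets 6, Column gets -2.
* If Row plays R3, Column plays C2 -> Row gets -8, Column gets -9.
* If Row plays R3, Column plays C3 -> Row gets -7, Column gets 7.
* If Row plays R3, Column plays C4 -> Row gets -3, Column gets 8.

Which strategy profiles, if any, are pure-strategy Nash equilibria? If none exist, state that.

No pure-strategy Nash equilibrium.

Mark each player's best response to every combination of opponents' strategies; a profile where every player is best-responding is a pure Nash equilibrium.
Row against C1: payoffs -3, 3, 6 → best response R3.
Row against C2: payoffs 1, -2, -8 → best response R1.
Row against C3: payoffs -9, -3, -7 → best response R2.
Row against C4: payoffs 0, -4, -3 → best response R1.
Column against R1: payoffs 5, -5, 4, -2 → best response C1.
Column against R2: payoffs 3, 5, -7, 9 → best response C4.
Column against R3: payoffs -2, -9, 7, 8 → best response C4.
No profile is a mutual best response for all players.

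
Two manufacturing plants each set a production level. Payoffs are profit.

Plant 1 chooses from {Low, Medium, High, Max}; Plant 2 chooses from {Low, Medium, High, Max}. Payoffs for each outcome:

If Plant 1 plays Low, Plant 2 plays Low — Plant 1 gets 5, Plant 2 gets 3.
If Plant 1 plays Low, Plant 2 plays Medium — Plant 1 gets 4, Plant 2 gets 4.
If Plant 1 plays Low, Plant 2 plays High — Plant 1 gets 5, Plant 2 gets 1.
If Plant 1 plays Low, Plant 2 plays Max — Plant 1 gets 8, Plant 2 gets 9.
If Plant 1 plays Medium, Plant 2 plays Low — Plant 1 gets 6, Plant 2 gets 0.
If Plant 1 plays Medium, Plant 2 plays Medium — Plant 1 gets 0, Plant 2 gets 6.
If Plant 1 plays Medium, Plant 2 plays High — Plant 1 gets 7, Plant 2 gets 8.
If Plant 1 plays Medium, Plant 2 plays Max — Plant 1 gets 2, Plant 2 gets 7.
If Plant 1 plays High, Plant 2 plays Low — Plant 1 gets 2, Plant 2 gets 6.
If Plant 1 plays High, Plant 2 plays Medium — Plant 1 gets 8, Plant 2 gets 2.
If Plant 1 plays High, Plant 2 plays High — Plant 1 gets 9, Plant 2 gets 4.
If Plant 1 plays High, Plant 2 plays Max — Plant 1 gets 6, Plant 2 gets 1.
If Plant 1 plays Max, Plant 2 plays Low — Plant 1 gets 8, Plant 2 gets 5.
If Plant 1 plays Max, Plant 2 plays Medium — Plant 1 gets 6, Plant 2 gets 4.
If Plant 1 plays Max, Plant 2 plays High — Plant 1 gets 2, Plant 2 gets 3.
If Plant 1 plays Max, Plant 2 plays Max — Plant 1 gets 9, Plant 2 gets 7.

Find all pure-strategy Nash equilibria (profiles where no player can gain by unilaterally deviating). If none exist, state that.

The unique pure-strategy Nash equilibrium is (Max, Max).

Check each profile: it is a Nash equilibrium iff no player can strictly gain by switching unilaterally.
(Low, Low): Plant 1 can switch to Medium (5 → 6). Not NE.
(Low, Medium): Plant 1 can switch to High (4 → 8). Not NE.
(Low, High): Plant 1 can switch to Medium (5 → 7). Not NE.
(Low, Max): Plant 1 can switch to Max (8 → 9). Not NE.
(Medium, Low): Plant 1 can switch to Max (6 → 8). Not NE.
(Medium, Medium): Plant 1 can switch to Low (0 → 4). Not NE.
(Medium, High): Plant 1 can switch to High (7 → 9). Not NE.
(Medium, Max): Plant 1 can switch to Low (2 → 8). Not NE.
(Max, Max): Plant 1 gets 9, best alternative 8; Plant 2 gets 7, best alternative 5. No profitable deviation — NE.
(The remaining 7 profiles each have a profitable deviation by the same check.)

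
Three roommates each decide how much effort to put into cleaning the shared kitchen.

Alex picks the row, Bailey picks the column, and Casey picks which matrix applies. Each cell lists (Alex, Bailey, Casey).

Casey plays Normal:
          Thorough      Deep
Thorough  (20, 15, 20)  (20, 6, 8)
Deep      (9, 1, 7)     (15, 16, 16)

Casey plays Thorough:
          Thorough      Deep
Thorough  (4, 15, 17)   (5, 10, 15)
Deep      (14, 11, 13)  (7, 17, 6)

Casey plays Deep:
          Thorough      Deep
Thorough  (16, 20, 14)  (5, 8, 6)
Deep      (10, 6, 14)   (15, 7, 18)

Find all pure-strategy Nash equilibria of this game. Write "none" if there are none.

The pure Nash equilibria are (Thorough, Thorough, Normal), (Deep, Deep, Deep).

(Thorough, Thorough, Normal): Alex gets 20, best alternative 9; Bailey gets 15, best alternative 6; Casey gets 20, best alternative 17. No profitable deviation — NE.
(Thorough, Thorough, Thorough): Alex can switch to Deep (4 → 14). Not NE.
(Thorough, Thorough, Deep): Casey can switch to Normal (14 → 20). Not NE.
(Thorough, Deep, Normal): Bailey can switch to Thorough (6 → 15). Not NE.
(Thorough, Deep, Thorough): Alex can switch to Deep (5 → 7). Not NE.
(Thorough, Deep, Deep): Alex can switch to Deep (5 → 15). Not NE.
(Deep, Thorough, Normal): Alex can switch to Thorough (9 → 20). Not NE.
(Deep, Thorough, Thorough): Bailey can switch to Deep (11 → 17). Not NE.
(Deep, Thorough, Deep): Alex can switch to Thorough (10 → 16). Not NE.
(Deep, Deep, Normal): Alex can switch to Thorough (15 → 20). Not NE.
(Deep, Deep, Thorough): Casey can switch to Normal (6 → 16). Not NE.
(Deep, Deep, Deep): Alex gets 15, best alternative 5; Bailey gets 7, best alternative 6; Casey gets 18, best alternative 16. No profitable deviation — NE.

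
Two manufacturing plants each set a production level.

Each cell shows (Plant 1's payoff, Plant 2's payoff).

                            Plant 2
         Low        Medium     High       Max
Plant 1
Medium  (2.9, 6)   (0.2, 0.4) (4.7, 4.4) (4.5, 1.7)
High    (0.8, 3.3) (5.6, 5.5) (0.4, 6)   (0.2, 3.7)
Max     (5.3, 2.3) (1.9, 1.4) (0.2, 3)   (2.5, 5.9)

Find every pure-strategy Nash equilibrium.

none

For each player, find the best response to each opponent profile; mutual best responses are the pure NE.
Plant 1 against Low: payoffs 2.9, 0.8, 5.3 → best response Max.
Plant 1 against Medium: payoffs 0.2, 5.6, 1.9 → best response High.
Plant 1 against High: payoffs 4.7, 0.4, 0.2 → best response Medium.
Plant 1 against Max: payoffs 4.5, 0.2, 2.5 → best response Medium.
Plant 2 against Medium: payoffs 6, 0.4, 4.4, 1.7 → best response Low.
Plant 2 against High: payoffs 3.3, 5.5, 6, 3.7 → best response High.
Plant 2 against Max: payoffs 2.3, 1.4, 3, 5.9 → best response Max.
No profile is a mutual best response for all players.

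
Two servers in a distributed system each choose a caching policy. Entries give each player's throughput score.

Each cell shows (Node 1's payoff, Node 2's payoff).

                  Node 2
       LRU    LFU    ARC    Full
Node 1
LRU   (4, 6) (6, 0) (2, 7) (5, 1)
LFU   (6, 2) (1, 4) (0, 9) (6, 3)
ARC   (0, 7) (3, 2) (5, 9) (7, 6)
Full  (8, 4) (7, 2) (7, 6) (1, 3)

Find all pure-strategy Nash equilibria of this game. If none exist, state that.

The unique pure-strategy Nash equilibrium is (Full, ARC).

(LRU, LRU): Node 1 can switch to LFU (4 → 6). Not NE.
(LRU, LFU): Node 1 can switch to Full (6 → 7). Not NE.
(LRU, ARC): Node 1 can switch to ARC (2 → 5). Not NE.
(LRU, Full): Node 1 can switch to LFU (5 → 6). Not NE.
(LFU, LRU): Node 1 can switch to Full (6 → 8). Not NE.
(LFU, LFU): Node 1 can switch to LRU (1 → 6). Not NE.
(Full, ARC): Node 1 gets 7, best alternative 5; Node 2 gets 6, best alternative 4. No profitable deviation — NE.
(The remaining 9 profiles each have a profitable deviation by the same check.)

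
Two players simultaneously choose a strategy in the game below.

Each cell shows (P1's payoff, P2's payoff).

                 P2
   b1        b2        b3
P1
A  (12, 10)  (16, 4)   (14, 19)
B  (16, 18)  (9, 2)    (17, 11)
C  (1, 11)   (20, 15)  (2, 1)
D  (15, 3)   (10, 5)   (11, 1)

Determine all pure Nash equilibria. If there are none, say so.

(B, b1), (C, b2)

Mark each player's best response to every combination of opponents' strategies; a profile where every player is best-responding is a pure Nash equilibrium.
P1 against b1: payoffs 12, 16, 1, 15 → best response B.
P1 against b2: payoffs 16, 9, 20, 10 → best response C.
P1 against b3: payoffs 14, 17, 2, 11 → best response B.
P2 against A: payoffs 10, 4, 19 → best response b3.
P2 against B: payoffs 18, 2, 11 → best response b1.
P2 against C: payoffs 11, 15, 1 → best response b2.
P2 against D: payoffs 3, 5, 1 → best response b2.
Mutual best responses: (B, b1); (C, b2).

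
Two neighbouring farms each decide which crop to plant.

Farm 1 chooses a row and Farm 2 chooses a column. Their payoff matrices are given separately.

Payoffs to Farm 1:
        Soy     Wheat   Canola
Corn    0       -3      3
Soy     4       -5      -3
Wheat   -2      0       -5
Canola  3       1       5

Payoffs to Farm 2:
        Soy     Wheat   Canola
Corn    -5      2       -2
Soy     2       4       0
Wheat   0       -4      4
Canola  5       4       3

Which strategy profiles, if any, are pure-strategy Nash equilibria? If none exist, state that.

This game has no pure Nash equilibrium.

Mark each player's best response to every combination of opponents' strategies; a profile where every player is best-responding is a pure Nash equilibrium.
Farm 1 against Soy: payoffs 0, 4, -2, 3 → best response Soy.
Farm 1 against Wheat: payoffs -3, -5, 0, 1 → best response Canola.
Farm 1 against Canola: payoffs 3, -3, -5, 5 → best response Canola.
Farm 2 against Corn: payoffs -5, 2, -2 → best response Wheat.
Farm 2 against Soy: payoffs 2, 4, 0 → best response Wheat.
Farm 2 against Wheat: payoffs 0, -4, 4 → best response Canola.
Farm 2 against Canola: payoffs 5, 4, 3 → best response Soy.
No profile is a mutual best response for all players.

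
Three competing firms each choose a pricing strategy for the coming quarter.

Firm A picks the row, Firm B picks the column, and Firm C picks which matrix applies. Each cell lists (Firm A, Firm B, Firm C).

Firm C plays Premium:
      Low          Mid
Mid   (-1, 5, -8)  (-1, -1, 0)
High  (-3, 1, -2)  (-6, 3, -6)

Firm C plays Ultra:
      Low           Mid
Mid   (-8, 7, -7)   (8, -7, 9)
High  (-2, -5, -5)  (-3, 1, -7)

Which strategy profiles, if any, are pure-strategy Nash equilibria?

(Mid, Low, Premium): Firm C can switch to Ultra (-8 → -7). Not NE.
(Mid, Low, Ultra): Firm A can switch to High (-8 → -2). Not NE.
(Mid, Mid, Premium): Firm B can switch to Low (-1 → 5). Not NE.
(Mid, Mid, Ultra): Firm B can switch to Low (-7 → 7). Not NE.
(High, Low, Premium): Firm A can switch to Mid (-3 → -1). Not NE.
(High, Low, Ultra): Firm B can switch to Mid (-5 → 1). Not NE.
(The remaining 2 profiles each have a profitable deviation by the same check.)

none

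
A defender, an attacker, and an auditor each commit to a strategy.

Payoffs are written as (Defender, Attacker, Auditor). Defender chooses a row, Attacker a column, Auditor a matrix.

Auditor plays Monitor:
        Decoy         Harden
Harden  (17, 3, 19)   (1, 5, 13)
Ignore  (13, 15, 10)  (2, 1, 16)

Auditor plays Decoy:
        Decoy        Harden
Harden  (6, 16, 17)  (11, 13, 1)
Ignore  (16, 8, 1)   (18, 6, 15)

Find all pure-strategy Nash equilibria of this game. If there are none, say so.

none

Defender against (Decoy, Monitor): payoffs 17, 13 → best response Harden.
Defender against (Decoy, Decoy): payoffs 6, 16 → best response Ignore.
Defender against (Harden, Monitor): payoffs 1, 2 → best response Ignore.
Defender against (Harden, Decoy): payoffs 11, 18 → best response Ignore.
Attacker against (Harden, Monitor): payoffs 3, 5 → best response Harden.
Attacker against (Harden, Decoy): payoffs 16, 13 → best response Decoy.
Attacker against (Ignore, Monitor): payoffs 15, 1 → best response Decoy.
Attacker against (Ignore, Decoy): payoffs 8, 6 → best response Decoy.
Auditor against (Harden, Decoy): payoffs 19, 17 → best response Monitor.
Auditor against (Harden, Harden): payoffs 13, 1 → best response Monitor.
Auditor against (Ignore, Decoy): payoffs 10, 1 → best response Monitor.
Auditor against (Ignore, Harden): payoffs 16, 15 → best response Monitor.
No profile is a mutual best response for all players.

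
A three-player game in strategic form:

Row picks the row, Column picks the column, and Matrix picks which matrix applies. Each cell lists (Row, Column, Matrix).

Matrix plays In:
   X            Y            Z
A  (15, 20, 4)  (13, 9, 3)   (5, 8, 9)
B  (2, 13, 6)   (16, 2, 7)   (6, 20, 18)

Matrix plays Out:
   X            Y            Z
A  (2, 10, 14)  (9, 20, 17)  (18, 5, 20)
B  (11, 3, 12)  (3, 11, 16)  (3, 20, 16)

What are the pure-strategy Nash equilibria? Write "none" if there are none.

Pure-strategy Nash equilibria: (A, Y, Out); (B, Z, In)

Mark each player's best response to every combination of opponents' strategies; a profile where every player is best-responding is a pure Nash equilibrium.
Row against (X, In): payoffs 15, 2 → best response A.
Row against (X, Out): payoffs 2, 11 → best response B.
Row against (Y, In): payoffs 13, 16 → best response B.
Row against (Y, Out): payoffs 9, 3 → best response A.
Row against (Z, In): payoffs 5, 6 → best response B.
Row against (Z, Out): payoffs 18, 3 → best response A.
Column against (A, In): payoffs 20, 9, 8 → best response X.
Column against (A, Out): payoffs 10, 20, 5 → best response Y.
Column against (B, In): payoffs 13, 2, 20 → best response Z.
Column against (B, Out): payoffs 3, 11, 20 → best response Z.
Matrix against (A, X): payoffs 4, 14 → best response Out.
Matrix against (A, Y): payoffs 3, 17 → best response Out.
Matrix against (A, Z): payoffs 9, 20 → best response Out.
Matrix against (B, X): payoffs 6, 12 → best response Out.
Matrix against (B, Y): payoffs 7, 16 → best response Out.
Matrix against (B, Z): payoffs 18, 16 → best response In.
Mutual best responses: (A, Y, Out); (B, Z, In).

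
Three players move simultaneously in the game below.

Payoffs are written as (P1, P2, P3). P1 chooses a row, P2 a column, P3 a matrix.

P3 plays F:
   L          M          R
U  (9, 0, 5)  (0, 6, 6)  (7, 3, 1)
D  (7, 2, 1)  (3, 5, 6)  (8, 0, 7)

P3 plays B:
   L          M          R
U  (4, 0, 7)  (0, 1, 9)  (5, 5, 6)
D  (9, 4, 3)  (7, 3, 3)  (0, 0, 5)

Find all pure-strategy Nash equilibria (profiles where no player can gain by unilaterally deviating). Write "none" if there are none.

P1 against (L, F): payoffs 9, 7 → best response U.
P1 against (L, B): payoffs 4, 9 → best response D.
P1 against (M, F): payoffs 0, 3 → best response D.
P1 against (M, B): payoffs 0, 7 → best response D.
P1 against (R, F): payoffs 7, 8 → best response D.
P1 against (R, B): payoffs 5, 0 → best response U.
P2 against (U, F): payoffs 0, 6, 3 → best response M.
P2 against (U, B): payoffs 0, 1, 5 → best response R.
P2 against (D, F): payoffs 2, 5, 0 → best response M.
P2 against (D, B): payoffs 4, 3, 0 → best response L.
P3 against (U, L): payoffs 5, 7 → best response B.
P3 against (U, M): payoffs 6, 9 → best response B.
P3 against (U, R): payoffs 1, 6 → best response B.
P3 against (D, L): payoffs 1, 3 → best response B.
P3 against (D, M): payoffs 6, 3 → best response F.
P3 against (D, R): payoffs 7, 5 → best response F.
Mutual best responses: (U, R, B); (D, L, B); (D, M, F).

Pure-strategy Nash equilibria: (U, R, B), (D, L, B), (D, M, F)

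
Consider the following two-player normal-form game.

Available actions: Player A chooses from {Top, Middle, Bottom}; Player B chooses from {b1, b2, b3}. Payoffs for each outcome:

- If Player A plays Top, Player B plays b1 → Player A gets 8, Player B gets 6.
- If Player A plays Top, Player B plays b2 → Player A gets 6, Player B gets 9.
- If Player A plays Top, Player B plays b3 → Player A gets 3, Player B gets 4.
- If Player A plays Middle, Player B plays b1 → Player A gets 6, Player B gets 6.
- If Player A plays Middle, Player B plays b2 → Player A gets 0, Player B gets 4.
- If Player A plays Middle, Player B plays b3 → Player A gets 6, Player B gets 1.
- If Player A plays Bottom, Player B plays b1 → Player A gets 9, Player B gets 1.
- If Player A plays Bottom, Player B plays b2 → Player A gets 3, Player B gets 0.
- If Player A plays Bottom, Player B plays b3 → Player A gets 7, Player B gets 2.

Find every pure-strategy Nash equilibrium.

Pure-strategy Nash equilibria: (Top, b2); (Bottom, b3)

Mark each player's best response to every combination of opponents' strategies; a profile where every player is best-responding is a pure Nash equilibrium.
Player A against b1: payoffs 8, 6, 9 → best response Bottom.
Player A against b2: payoffs 6, 0, 3 → best response Top.
Player A against b3: payoffs 3, 6, 7 → best response Bottom.
Player B against Top: payoffs 6, 9, 4 → best response b2.
Player B against Middle: payoffs 6, 4, 1 → best response b1.
Player B against Bottom: payoffs 1, 0, 2 → best response b3.
Mutual best responses: (Top, b2); (Bottom, b3).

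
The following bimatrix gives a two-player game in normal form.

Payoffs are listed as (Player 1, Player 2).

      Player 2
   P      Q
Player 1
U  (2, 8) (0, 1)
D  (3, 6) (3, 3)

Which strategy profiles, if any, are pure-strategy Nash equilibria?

(U, P): Player 1 can switch to D (2 → 3). Not NE.
(U, Q): Player 1 can switch to D (0 → 3). Not NE.
(D, P): Player 1 gets 3, best alternative 2; Player 2 gets 6, best alternative 3. No profitable deviation — NE.
(D, Q): Player 2 can switch to P (3 → 6). Not NE.

The unique pure-strategy Nash equilibrium is (D, P).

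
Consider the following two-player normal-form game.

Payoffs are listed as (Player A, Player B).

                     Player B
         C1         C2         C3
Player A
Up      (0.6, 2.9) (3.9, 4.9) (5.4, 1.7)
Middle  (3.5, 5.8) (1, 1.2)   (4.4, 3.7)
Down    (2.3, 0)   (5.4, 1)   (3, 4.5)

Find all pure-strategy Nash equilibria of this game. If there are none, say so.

For each player, find the best response to each opponent profile; mutual best responses are the pure NE.
Player A against C1: payoffs 0.6, 3.5, 2.3 → best response Middle.
Player A against C2: payoffs 3.9, 1, 5.4 → best response Down.
Player A against C3: payoffs 5.4, 4.4, 3 → best response Up.
Player B against Up: payoffs 2.9, 4.9, 1.7 → best response C2.
Player B against Middle: payoffs 5.8, 1.2, 3.7 → best response C1.
Player B against Down: payoffs 0, 1, 4.5 → best response C3.
Mutual best responses: (Middle, C1).

Pure NE: (Middle, C1)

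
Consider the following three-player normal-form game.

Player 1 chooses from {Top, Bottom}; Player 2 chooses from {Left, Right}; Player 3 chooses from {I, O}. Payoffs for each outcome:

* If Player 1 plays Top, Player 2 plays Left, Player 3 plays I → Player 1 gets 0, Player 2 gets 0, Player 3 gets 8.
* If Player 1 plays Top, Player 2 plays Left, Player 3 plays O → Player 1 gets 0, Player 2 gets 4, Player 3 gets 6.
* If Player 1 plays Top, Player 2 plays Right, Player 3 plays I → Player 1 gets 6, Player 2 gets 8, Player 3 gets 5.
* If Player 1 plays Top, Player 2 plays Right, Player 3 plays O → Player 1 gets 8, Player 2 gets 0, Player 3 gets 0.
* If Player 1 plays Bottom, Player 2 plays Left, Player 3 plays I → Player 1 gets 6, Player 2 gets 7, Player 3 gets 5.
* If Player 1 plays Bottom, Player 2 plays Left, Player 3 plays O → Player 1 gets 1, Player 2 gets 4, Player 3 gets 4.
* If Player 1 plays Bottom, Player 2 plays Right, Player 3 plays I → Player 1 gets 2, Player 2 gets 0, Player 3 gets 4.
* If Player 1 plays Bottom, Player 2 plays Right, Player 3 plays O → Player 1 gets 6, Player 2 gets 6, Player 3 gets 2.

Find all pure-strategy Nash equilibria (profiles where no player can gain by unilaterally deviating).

Player 1 against (Left, I): payoffs 0, 6 → best response Bottom.
Player 1 against (Left, O): payoffs 0, 1 → best response Bottom.
Player 1 against (Right, I): payoffs 6, 2 → best response Top.
Player 1 against (Right, O): payoffs 8, 6 → best response Top.
Player 2 against (Top, I): payoffs 0, 8 → best response Right.
Player 2 against (Top, O): payoffs 4, 0 → best response Left.
Player 2 against (Bottom, I): payoffs 7, 0 → best response Left.
Player 2 against (Bottom, O): payoffs 4, 6 → best response Right.
Player 3 against (Top, Left): payoffs 8, 6 → best response I.
Player 3 against (Top, Right): payoffs 5, 0 → best response I.
Player 3 against (Bottom, Left): payoffs 5, 4 → best response I.
Player 3 against (Bottom, Right): payoffs 4, 2 → best response I.
Mutual best responses: (Top, Right, I); (Bottom, Left, I).

The pure Nash equilibria are (Top, Right, I) and (Bottom, Left, I).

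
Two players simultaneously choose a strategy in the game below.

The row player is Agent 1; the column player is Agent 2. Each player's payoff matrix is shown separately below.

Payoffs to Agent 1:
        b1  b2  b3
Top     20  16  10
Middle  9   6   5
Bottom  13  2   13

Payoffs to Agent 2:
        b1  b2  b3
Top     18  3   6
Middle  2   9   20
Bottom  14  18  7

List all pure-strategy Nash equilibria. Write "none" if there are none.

Agent 1 against b1: payoffs 20, 9, 13 → best response Top.
Agent 1 against b2: payoffs 16, 6, 2 → best response Top.
Agent 1 against b3: payoffs 10, 5, 13 → best response Bottom.
Agent 2 against Top: payoffs 18, 3, 6 → best response b1.
Agent 2 against Middle: payoffs 2, 9, 20 → best response b3.
Agent 2 against Bottom: payoffs 14, 18, 7 → best response b2.
Mutual best responses: (Top, b1).

(Top, b1)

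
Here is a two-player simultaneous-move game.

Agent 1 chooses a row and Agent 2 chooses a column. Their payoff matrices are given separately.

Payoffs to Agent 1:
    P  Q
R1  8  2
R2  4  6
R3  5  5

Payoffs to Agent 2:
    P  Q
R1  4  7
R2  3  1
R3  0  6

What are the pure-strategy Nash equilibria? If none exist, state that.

This game has no pure Nash equilibrium.

Mark each player's best response to every combination of opponents' strategies; a profile where every player is best-responding is a pure Nash equilibrium.
Agent 1 against P: payoffs 8, 4, 5 → best response R1.
Agent 1 against Q: payoffs 2, 6, 5 → best response R2.
Agent 2 against R1: payoffs 4, 7 → best response Q.
Agent 2 against R2: payoffs 3, 1 → best response P.
Agent 2 against R3: payoffs 0, 6 → best response Q.
No profile is a mutual best response for all players.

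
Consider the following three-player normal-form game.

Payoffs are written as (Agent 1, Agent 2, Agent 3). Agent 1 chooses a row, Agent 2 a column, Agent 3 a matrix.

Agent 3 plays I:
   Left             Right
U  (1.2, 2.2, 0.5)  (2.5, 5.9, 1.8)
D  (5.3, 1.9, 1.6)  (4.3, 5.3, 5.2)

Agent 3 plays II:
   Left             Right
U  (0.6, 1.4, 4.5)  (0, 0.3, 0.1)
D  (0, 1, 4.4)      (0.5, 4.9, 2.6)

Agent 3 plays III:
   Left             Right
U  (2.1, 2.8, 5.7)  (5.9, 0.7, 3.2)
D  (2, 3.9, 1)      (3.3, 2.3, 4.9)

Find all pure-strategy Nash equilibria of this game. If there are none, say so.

Agent 1 against (Left, I): payoffs 1.2, 5.3 → best response D.
Agent 1 against (Left, II): payoffs 0.6, 0 → best response U.
Agent 1 against (Left, III): payoffs 2.1, 2 → best response U.
Agent 1 against (Right, I): payoffs 2.5, 4.3 → best response D.
Agent 1 against (Right, II): payoffs 0, 0.5 → best response D.
Agent 1 against (Right, III): payoffs 5.9, 3.3 → best response U.
Agent 2 against (U, I): payoffs 2.2, 5.9 → best response Right.
Agent 2 against (U, II): payoffs 1.4, 0.3 → best response Left.
Agent 2 against (U, III): payoffs 2.8, 0.7 → best response Left.
Agent 2 against (D, I): payoffs 1.9, 5.3 → best response Right.
Agent 2 against (D, II): payoffs 1, 4.9 → best response Right.
Agent 2 against (D, III): payoffs 3.9, 2.3 → best response Left.
Agent 3 against (U, Left): payoffs 0.5, 4.5, 5.7 → best response III.
Agent 3 against (U, Right): payoffs 1.8, 0.1, 3.2 → best response III.
Agent 3 against (D, Left): payoffs 1.6, 4.4, 1 → best response II.
Agent 3 against (D, Right): payoffs 5.2, 2.6, 4.9 → best response I.
Mutual best responses: (U, Left, III); (D, Right, I).

Pure-strategy Nash equilibria: (U, Left, III) and (D, Right, I)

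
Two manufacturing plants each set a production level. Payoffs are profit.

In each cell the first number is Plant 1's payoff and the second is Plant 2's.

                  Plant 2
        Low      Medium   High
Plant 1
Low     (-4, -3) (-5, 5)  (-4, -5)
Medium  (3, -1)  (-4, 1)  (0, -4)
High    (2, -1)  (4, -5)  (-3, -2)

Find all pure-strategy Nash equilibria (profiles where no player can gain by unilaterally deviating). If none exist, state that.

For each player, find the best response to each opponent profile; mutual best responses are the pure NE.
Plant 1 against Low: payoffs -4, 3, 2 → best response Medium.
Plant 1 against Medium: payoffs -5, -4, 4 → best response High.
Plant 1 against High: payoffs -4, 0, -3 → best response Medium.
Plant 2 against Low: payoffs -3, 5, -5 → best response Medium.
Plant 2 against Medium: payoffs -1, 1, -4 → best response Medium.
Plant 2 against High: payoffs -1, -5, -2 → best response Low.
No profile is a mutual best response for all players.

No pure-strategy Nash equilibrium.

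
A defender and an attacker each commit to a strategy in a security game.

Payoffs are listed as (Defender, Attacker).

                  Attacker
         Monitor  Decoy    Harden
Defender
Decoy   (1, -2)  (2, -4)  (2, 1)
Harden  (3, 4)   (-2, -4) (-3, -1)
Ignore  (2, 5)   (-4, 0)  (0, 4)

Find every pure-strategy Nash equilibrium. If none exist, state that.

(Decoy, Monitor): Defender can switch to Harden (1 → 3). Not NE.
(Decoy, Decoy): Attacker can switch to Monitor (-4 → -2). Not NE.
(Decoy, Harden): Defender gets 2, best alternative 0; Attacker gets 1, best alternative -2. No profitable deviation — NE.
(Harden, Monitor): Defender gets 3, best alternative 2; Attacker gets 4, best alternative -1. No profitable deviation — NE.
(Harden, Decoy): Defender can switch to Decoy (-2 → 2). Not NE.
(Harden, Harden): Defender can switch to Decoy (-3 → 2). Not NE.
(Ignore, Monitor): Defender can switch to Harden (2 → 3). Not NE.
(Ignore, Decoy): Defender can switch to Decoy (-4 → 2). Not NE.
(Ignore, Harden): Defender can switch to Decoy (0 → 2). Not NE.

Pure-strategy Nash equilibria: (Decoy, Harden), (Harden, Monitor)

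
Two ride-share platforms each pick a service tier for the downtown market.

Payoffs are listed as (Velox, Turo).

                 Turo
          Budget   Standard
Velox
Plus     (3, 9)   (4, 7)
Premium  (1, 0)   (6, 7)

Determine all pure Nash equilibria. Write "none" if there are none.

(Plus, Budget); (Premium, Standard)

Check each profile: it is a Nash equilibrium iff no player can strictly gain by switching unilaterally.
(Plus, Budget): Velox gets 3, best alternative 1; Turo gets 9, best alternative 7. No profitable deviation — NE.
(Plus, Standard): Velox can switch to Premium (4 → 6). Not NE.
(Premium, Budget): Velox can switch to Plus (1 → 3). Not NE.
(Premium, Standard): Velox gets 6, best alternative 4; Turo gets 7, best alternative 0. No profitable deviation — NE.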